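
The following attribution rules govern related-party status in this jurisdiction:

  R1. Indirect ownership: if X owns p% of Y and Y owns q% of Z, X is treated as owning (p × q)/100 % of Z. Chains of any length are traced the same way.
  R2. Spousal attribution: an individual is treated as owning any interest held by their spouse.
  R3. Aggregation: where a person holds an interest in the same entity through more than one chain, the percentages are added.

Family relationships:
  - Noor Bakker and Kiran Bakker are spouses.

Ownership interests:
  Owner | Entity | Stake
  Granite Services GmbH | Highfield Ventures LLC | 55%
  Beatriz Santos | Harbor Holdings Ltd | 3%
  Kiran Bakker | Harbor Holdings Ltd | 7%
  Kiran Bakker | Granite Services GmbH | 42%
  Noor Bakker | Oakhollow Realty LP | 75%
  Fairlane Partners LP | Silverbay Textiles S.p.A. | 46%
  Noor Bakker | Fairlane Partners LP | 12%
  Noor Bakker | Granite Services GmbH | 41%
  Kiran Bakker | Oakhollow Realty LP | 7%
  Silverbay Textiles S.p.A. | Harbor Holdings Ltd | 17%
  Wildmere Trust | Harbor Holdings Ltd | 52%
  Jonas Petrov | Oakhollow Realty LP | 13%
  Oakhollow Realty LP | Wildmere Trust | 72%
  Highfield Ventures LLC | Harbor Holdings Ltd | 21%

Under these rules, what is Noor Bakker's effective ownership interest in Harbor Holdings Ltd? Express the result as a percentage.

By spousal attribution (R2), Noor Bakker is treated as also owning Kiran Bakker's interest in Granite Services GmbH, giving 41% + 42% = 83%.
By spousal attribution (R2), Noor Bakker is treated as also owning Kiran Bakker's interest in Oakhollow Realty LP, giving 75% + 7% = 82%.
By spousal attribution (R2), Noor Bakker is treated as owning Kiran Bakker's 7% interest in Harbor Holdings Ltd.
Chain via Granite Services GmbH → Highfield Ventures LLC (R1): 83% × 55% × 21% = 9.5865% of Harbor Holdings Ltd.
Chain via Fairlane Partners LP → Silverbay Textiles S.p.A. (R1): 12% × 46% × 17% = 0.9384% of Harbor Holdings Ltd.
Chain via Oakhollow Realty LP → Wildmere Trust (R1): 82% × 72% × 52% = 30.7008% of Harbor Holdings Ltd.
Direct interest in Harbor Holdings Ltd: 7%.
Aggregating (R3): 9.5865% + 0.9384% + 30.7008% + 7% = 48.2257%.

48.2257%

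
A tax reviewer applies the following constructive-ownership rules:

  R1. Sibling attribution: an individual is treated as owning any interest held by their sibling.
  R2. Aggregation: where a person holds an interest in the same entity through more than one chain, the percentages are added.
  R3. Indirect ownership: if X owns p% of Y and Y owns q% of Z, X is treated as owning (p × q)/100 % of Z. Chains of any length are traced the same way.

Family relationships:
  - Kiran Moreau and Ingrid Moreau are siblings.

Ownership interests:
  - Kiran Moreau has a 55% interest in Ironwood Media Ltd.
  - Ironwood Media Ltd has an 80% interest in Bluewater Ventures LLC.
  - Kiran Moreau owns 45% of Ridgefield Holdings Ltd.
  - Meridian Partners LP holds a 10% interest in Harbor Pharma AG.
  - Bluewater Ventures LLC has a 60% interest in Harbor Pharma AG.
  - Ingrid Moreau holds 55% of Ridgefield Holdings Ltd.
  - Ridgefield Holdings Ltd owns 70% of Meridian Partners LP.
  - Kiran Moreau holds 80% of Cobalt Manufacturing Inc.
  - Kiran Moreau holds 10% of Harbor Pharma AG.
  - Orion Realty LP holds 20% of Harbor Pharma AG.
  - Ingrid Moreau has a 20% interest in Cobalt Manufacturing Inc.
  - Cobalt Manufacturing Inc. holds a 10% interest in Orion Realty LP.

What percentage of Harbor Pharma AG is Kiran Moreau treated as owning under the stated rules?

45.4%

By sibling attribution (R1), Kiran Moreau is treated as also owning Ingrid Moreau's interest in Ridgefield Holdings Ltd, giving 45% + 55% = 100%.
By sibling attribution (R1), Kiran Moreau is treated as also owning Ingrid Moreau's interest in Cobalt Manufacturing Inc, giving 80% + 20% = 100%.
Chain via Ridgefield Holdings Ltd → Meridian Partners LP (R3): 100% × 70% × 10% = 7% of Harbor Pharma AG.
Chain via Cobalt Manufacturing Inc. → Orion Realty LP (R3): 100% × 10% × 20% = 2% of Harbor Pharma AG.
Chain via Ironwood Media Ltd → Bluewater Ventures LLC (R3): 55% × 80% × 60% = 26.4% of Harbor Pharma AG.
Direct interest in Harbor Pharma AG: 10%.
Aggregating (R2): 7% + 2% + 26.4% + 10% = 45.4%.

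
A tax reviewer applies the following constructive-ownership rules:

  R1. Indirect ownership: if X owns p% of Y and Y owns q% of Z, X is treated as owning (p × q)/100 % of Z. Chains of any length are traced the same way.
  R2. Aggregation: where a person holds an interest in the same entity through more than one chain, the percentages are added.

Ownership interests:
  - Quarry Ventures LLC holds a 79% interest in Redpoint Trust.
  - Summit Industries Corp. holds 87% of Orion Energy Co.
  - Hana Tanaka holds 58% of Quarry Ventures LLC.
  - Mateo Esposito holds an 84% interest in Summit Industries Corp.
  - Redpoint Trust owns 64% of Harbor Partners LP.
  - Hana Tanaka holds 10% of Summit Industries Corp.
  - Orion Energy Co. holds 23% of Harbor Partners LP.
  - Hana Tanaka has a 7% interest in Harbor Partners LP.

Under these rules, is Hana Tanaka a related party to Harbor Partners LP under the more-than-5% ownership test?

Yes

Chain via Summit Industries Corp. → Orion Energy Co. (R1): 10% × 87% × 23% = 2.001% of Harbor Partners LP.
Chain via Quarry Ventures LLC → Redpoint Trust (R1): 58% × 79% × 64% = 29.3248% of Harbor Partners LP.
Direct interest in Harbor Partners LP: 7%.
Aggregating (R2): 2.001% + 29.3248% + 7% = 38.3258%.
38.3258% exceeds the 5% threshold, so Hana is a related party to Harbor Partners LP.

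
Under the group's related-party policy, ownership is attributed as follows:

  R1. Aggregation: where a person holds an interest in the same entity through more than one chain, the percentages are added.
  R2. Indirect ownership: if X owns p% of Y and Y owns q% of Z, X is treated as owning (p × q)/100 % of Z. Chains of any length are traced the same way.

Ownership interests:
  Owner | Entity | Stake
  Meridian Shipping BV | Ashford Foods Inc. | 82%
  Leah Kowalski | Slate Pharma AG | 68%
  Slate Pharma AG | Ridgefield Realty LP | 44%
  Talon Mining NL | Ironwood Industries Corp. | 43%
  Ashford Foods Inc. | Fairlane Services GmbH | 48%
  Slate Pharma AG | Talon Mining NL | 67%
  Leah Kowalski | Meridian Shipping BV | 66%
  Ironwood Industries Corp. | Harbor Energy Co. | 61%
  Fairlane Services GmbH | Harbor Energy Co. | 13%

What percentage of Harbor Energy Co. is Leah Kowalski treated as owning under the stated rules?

Chain via Slate Pharma AG → Talon Mining NL → Ironwood Industries Corp. (R2): 68% × 67% × 43% × 61% = 11.950388% of Harbor Energy Co.
Chain via Meridian Shipping BV → Ashford Foods Inc. → Fairlane Services GmbH (R2): 66% × 82% × 48% × 13% = 3.377088% of Harbor Energy Co.
Aggregating (R1): 11.950388% + 3.377088% = 15.327476%.

15.327476%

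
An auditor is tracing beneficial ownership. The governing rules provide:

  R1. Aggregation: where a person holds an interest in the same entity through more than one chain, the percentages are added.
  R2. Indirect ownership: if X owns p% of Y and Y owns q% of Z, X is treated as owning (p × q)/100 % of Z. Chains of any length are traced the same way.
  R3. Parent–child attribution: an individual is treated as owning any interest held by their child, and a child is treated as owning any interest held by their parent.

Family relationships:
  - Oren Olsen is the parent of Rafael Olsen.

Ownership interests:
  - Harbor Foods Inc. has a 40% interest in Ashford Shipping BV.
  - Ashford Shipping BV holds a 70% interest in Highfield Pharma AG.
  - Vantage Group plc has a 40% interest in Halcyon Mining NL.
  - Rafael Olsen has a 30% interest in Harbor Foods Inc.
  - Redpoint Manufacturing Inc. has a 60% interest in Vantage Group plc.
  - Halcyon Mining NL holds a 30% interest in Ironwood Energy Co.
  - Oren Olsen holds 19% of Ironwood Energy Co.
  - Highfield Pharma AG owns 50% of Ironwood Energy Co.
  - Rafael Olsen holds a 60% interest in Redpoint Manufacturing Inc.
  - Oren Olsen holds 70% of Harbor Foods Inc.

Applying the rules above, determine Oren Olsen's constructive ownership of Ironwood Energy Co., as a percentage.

By parent–child attribution (R3), Oren Olsen is treated as also owning Rafael Olsen's interest in Harbor Foods Inc, giving 70% + 30% = 100%.
By parent–child attribution (R3), Oren Olsen is treated as owning Rafael Olsen's 60% interest in Redpoint Manufacturing Inc.
Chain via Harbor Foods Inc. → Ashford Shipping BV → Highfield Pharma AG (R2): 100% × 40% × 70% × 50% = 14% of Ironwood Energy Co.
Direct interest in Ironwood Energy Co: 19%.
Chain via Redpoint Manufacturing Inc. → Vantage Group plc → Halcyon Mining NL (R2): 60% × 60% × 40% × 30% = 4.32% of Ironwood Energy Co.
Aggregating (R1): 14% + 19% + 4.32% = 37.32%.

37.32%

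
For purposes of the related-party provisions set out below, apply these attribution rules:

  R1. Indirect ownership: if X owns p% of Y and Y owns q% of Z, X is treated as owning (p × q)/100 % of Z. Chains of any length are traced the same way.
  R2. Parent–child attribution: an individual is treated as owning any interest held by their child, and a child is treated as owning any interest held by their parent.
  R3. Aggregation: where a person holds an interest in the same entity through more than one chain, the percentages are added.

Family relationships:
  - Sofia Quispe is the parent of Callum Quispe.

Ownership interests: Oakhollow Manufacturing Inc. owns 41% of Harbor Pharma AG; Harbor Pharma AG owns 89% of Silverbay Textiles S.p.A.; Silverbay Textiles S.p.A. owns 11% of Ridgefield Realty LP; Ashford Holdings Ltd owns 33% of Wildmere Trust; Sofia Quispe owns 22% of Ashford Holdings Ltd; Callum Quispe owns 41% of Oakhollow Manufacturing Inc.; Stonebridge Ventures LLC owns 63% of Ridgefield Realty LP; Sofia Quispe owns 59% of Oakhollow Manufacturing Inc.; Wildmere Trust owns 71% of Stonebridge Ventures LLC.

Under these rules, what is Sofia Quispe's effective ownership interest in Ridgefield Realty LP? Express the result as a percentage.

By parent–child attribution (R2), Sofia Quispe is treated as also owning Callum Quispe's interest in Oakhollow Manufacturing Inc, giving 59% + 41% = 100%.
Chain via Oakhollow Manufacturing Inc. → Harbor Pharma AG → Silverbay Textiles S.p.A. (R1): 100% × 41% × 89% × 11% = 4.0139% of Ridgefield Realty LP.
Chain via Ashford Holdings Ltd → Wildmere Trust → Stonebridge Ventures LLC (R1): 22% × 33% × 71% × 63% = 3.247398% of Ridgefield Realty LP.
Aggregating (R3): 4.0139% + 3.247398% = 7.261298%.

7.261298%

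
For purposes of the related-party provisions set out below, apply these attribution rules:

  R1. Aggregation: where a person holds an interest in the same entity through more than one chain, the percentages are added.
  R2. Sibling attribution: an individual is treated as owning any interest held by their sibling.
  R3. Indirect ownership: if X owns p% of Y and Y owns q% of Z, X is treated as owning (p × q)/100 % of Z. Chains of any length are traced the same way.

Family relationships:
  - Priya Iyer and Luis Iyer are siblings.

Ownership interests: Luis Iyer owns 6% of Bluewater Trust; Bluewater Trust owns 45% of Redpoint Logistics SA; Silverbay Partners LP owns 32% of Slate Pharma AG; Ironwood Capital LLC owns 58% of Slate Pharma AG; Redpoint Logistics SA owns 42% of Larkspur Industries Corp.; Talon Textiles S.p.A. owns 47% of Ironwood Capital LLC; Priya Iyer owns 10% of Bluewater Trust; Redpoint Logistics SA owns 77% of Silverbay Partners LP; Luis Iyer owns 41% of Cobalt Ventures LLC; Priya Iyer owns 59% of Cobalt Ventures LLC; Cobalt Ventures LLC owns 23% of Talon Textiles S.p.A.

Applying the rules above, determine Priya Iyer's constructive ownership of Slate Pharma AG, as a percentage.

8.04388%

By sibling attribution (R2), Priya Iyer is treated as also owning Luis Iyer's interest in Bluewater Trust, giving 10% + 6% = 16%.
By sibling attribution (R2), Priya Iyer is treated as also owning Luis Iyer's interest in Cobalt Ventures LLC, giving 59% + 41% = 100%.
Chain via Bluewater Trust → Redpoint Logistics SA → Silverbay Partners LP (R3): 16% × 45% × 77% × 32% = 1.77408% of Slate Pharma AG.
Chain via Cobalt Ventures LLC → Talon Textiles S.p.A. → Ironwood Capital LLC (R3): 100% × 23% × 47% × 58% = 6.2698% of Slate Pharma AG.
Aggregating (R1): 1.77408% + 6.2698% = 8.04388%.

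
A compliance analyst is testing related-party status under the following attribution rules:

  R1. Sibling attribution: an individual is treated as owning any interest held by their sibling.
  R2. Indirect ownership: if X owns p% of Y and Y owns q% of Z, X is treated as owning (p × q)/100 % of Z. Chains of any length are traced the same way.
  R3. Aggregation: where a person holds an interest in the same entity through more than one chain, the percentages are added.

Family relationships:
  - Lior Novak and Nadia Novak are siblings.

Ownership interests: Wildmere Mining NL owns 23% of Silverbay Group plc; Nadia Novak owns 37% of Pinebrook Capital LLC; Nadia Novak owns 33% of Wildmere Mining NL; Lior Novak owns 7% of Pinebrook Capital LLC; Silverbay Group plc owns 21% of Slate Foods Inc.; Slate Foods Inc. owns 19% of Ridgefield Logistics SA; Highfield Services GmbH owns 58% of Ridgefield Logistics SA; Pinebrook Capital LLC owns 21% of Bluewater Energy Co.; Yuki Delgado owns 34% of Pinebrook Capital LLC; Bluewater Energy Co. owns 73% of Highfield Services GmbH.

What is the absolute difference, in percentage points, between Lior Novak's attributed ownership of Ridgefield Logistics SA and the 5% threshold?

By sibling attribution (R1), Lior Novak is treated as also owning Nadia Novak's interest in Pinebrook Capital LLC, giving 7% + 37% = 44%.
By sibling attribution (R1), Lior Novak is treated as owning Nadia Novak's 33% interest in Wildmere Mining NL.
Chain via Pinebrook Capital LLC → Bluewater Energy Co. → Highfield Services GmbH (R2): 44% × 21% × 73% × 58% = 3.912216% of Ridgefield Logistics SA.
Chain via Wildmere Mining NL → Silverbay Group plc → Slate Foods Inc. (R2): 33% × 23% × 21% × 19% = 0.302841% of Ridgefield Logistics SA.
Aggregating (R3): 3.912216% + 0.302841% = 4.215057%.
4.215057% falls short of the 5% threshold by 0.784943 percentage points.

0.784943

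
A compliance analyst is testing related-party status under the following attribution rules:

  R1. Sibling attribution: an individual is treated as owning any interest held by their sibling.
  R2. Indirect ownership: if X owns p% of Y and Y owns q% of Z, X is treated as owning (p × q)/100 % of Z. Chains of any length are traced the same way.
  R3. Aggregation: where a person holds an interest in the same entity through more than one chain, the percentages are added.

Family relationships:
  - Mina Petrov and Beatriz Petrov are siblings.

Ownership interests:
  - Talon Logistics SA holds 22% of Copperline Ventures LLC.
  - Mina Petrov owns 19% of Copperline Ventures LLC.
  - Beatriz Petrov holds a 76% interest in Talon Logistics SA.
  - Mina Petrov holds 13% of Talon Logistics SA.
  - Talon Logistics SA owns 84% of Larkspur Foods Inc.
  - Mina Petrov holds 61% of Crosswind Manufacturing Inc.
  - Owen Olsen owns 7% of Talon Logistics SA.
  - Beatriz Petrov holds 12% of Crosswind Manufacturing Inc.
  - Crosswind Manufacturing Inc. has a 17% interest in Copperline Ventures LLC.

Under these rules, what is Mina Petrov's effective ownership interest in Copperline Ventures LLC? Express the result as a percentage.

50.99%

By sibling attribution (R1), Mina Petrov is treated as also owning Beatriz Petrov's interest in Talon Logistics SA, giving 13% + 76% = 89%.
By sibling attribution (R1), Mina Petrov is treated as also owning Beatriz Petrov's interest in Crosswind Manufacturing Inc, giving 61% + 12% = 73%.
Chain via Talon Logistics SA (R2): 89% × 22% = 19.58% of Copperline Ventures LLC.
Chain via Crosswind Manufacturing Inc. (R2): 73% × 17% = 12.41% of Copperline Ventures LLC.
Direct interest in Copperline Ventures LLC: 19%.
Aggregating (R3): 19.58% + 12.41% + 19% = 50.99%.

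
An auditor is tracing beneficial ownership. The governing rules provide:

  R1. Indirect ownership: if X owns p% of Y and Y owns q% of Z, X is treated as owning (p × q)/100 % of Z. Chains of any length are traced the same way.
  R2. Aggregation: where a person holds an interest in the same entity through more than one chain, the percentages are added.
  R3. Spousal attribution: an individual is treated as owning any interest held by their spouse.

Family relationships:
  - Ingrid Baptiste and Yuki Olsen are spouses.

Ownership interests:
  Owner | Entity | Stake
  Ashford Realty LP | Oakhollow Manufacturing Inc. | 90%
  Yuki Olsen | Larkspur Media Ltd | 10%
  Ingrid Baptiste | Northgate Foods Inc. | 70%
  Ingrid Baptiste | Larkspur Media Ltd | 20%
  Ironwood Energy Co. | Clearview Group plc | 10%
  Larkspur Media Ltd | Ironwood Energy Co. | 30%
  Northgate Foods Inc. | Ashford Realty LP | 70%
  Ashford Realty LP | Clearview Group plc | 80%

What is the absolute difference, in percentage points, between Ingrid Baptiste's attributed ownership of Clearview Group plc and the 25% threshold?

15.1

By spousal attribution (R3), Ingrid Baptiste is treated as also owning Yuki Olsen's interest in Larkspur Media Ltd, giving 20% + 10% = 30%.
Chain via Larkspur Media Ltd → Ironwood Energy Co. (R1): 30% × 30% × 10% = 0.9% of Clearview Group plc.
Chain via Northgate Foods Inc. → Ashford Realty LP (R1): 70% × 70% × 80% = 39.2% of Clearview Group plc.
Aggregating (R2): 0.9% + 39.2% = 40.1%.
40.1% exceeds the 25% threshold by 15.1 percentage points.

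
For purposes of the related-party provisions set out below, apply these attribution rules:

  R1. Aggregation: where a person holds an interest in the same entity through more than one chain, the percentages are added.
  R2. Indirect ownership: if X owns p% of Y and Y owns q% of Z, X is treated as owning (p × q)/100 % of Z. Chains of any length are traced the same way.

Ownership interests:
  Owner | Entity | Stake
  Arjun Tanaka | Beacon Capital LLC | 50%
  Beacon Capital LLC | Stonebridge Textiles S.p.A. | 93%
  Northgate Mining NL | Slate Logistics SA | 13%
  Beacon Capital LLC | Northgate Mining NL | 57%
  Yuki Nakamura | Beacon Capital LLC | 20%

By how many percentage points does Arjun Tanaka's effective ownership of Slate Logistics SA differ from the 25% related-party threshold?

21.295

Chain via Beacon Capital LLC → Northgate Mining NL (R2): 50% × 57% × 13% = 3.705% of Slate Logistics SA.
3.705% falls short of the 25% threshold by 21.295 percentage points.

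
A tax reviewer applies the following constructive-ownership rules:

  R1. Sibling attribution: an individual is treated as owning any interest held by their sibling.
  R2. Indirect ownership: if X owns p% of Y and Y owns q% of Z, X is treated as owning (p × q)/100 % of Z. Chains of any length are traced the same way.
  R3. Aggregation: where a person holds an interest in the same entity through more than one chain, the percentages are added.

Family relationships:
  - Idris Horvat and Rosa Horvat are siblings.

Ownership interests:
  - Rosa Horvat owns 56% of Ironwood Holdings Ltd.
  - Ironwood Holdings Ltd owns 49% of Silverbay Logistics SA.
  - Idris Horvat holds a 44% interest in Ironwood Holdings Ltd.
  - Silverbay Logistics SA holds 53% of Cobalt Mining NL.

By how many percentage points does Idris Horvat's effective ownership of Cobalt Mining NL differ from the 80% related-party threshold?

By sibling attribution (R1), Idris Horvat is treated as also owning Rosa Horvat's interest in Ironwood Holdings Ltd, giving 44% + 56% = 100%.
Chain via Ironwood Holdings Ltd → Silverbay Logistics SA (R2): 100% × 49% × 53% = 25.97% of Cobalt Mining NL.
25.97% falls short of the 80% threshold by 54.03 percentage points.

54.03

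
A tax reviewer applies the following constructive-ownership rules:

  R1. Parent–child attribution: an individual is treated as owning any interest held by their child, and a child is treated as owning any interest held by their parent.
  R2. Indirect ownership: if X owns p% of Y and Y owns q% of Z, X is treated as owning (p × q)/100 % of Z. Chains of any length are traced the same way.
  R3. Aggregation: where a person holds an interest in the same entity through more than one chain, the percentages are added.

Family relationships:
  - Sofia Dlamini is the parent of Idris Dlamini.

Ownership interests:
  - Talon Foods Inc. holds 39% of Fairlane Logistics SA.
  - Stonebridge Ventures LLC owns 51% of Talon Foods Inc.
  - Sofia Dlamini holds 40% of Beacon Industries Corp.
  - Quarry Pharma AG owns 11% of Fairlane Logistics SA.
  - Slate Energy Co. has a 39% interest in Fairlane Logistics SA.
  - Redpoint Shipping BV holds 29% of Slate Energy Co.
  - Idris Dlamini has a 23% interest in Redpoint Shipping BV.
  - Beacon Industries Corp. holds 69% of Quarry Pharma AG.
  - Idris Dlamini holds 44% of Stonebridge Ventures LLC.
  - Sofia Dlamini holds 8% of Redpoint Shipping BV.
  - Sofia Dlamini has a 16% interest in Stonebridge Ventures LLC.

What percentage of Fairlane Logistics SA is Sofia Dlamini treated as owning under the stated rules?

18.4761%

By parent–child attribution (R1), Sofia Dlamini is treated as also owning Idris Dlamini's interest in Stonebridge Ventures LLC, giving 16% + 44% = 60%.
By parent–child attribution (R1), Sofia Dlamini is treated as also owning Idris Dlamini's interest in Redpoint Shipping BV, giving 8% + 23% = 31%.
Chain via Stonebridge Ventures LLC → Talon Foods Inc. (R2): 60% × 51% × 39% = 11.934% of Fairlane Logistics SA.
Chain via Redpoint Shipping BV → Slate Energy Co. (R2): 31% × 29% × 39% = 3.5061% of Fairlane Logistics SA.
Chain via Beacon Industries Corp. → Quarry Pharma AG (R2): 40% × 69% × 11% = 3.036% of Fairlane Logistics SA.
Aggregating (R3): 11.934% + 3.5061% + 3.036% = 18.4761%.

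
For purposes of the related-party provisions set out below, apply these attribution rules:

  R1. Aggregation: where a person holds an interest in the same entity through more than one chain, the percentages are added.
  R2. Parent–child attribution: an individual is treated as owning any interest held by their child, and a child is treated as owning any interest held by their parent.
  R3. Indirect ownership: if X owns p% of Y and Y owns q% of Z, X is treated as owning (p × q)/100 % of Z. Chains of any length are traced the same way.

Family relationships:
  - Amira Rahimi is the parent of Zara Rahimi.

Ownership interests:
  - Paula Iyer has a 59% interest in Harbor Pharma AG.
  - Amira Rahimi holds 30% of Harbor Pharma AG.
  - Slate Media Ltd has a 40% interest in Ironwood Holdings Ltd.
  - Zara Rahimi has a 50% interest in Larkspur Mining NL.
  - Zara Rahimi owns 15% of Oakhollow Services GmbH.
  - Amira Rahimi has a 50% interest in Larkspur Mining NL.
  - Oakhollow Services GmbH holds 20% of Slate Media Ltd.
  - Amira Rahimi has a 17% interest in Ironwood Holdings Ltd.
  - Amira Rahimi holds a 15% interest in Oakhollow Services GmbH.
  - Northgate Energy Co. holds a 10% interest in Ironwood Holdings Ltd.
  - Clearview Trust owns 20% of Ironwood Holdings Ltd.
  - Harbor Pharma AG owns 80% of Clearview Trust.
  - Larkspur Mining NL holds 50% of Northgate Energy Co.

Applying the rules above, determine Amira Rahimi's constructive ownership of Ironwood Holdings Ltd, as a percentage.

29.2%

By parent–child attribution (R2), Amira Rahimi is treated as also owning Zara Rahimi's interest in Oakhollow Services GmbH, giving 15% + 15% = 30%.
By parent–child attribution (R2), Amira Rahimi is treated as also owning Zara Rahimi's interest in Larkspur Mining NL, giving 50% + 50% = 100%.
Chain via Oakhollow Services GmbH → Slate Media Ltd (R3): 30% × 20% × 40% = 2.4% of Ironwood Holdings Ltd.
Chain via Harbor Pharma AG → Clearview Trust (R3): 30% × 80% × 20% = 4.8% of Ironwood Holdings Ltd.
Chain via Larkspur Mining NL → Northgate Energy Co. (R3): 100% × 50% × 10% = 5% of Ironwood Holdings Ltd.
Direct interest in Ironwood Holdings Ltd: 17%.
Aggregating (R1): 2.4% + 4.8% + 5% + 17% = 29.2%.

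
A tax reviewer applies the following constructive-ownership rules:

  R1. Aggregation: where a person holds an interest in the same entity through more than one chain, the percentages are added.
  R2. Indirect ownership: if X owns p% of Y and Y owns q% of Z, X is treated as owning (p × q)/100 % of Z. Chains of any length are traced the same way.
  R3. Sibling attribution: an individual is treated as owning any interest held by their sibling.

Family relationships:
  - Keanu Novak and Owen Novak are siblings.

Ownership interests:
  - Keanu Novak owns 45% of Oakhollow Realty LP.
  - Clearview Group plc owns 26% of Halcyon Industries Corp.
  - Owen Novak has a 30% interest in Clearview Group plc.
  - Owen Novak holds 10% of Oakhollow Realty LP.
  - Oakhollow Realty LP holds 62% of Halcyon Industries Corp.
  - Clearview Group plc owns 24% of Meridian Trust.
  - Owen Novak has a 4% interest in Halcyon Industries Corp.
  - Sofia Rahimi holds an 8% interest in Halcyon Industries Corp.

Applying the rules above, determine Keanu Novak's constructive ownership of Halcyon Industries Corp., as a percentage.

By sibling attribution (R3), Keanu Novak is treated as also owning Owen Novak's interest in Oakhollow Realty LP, giving 45% + 10% = 55%.
By sibling attribution (R3), Keanu Novak is treated as owning Owen Novak's 30% interest in Clearview Group plc.
By sibling attribution (R3), Keanu Novak is treated as owning Owen Novak's 4% interest in Halcyon Industries Corp.
Chain via Oakhollow Realty LP (R2): 55% × 62% = 34.1% of Halcyon Industries Corp.
Chain via Clearview Group plc (R2): 30% × 26% = 7.8% of Halcyon Industries Corp.
Direct interest in Halcyon Industries Corp: 4%.
Aggregating (R1): 34.1% + 7.8% + 4% = 45.9%.

45.9%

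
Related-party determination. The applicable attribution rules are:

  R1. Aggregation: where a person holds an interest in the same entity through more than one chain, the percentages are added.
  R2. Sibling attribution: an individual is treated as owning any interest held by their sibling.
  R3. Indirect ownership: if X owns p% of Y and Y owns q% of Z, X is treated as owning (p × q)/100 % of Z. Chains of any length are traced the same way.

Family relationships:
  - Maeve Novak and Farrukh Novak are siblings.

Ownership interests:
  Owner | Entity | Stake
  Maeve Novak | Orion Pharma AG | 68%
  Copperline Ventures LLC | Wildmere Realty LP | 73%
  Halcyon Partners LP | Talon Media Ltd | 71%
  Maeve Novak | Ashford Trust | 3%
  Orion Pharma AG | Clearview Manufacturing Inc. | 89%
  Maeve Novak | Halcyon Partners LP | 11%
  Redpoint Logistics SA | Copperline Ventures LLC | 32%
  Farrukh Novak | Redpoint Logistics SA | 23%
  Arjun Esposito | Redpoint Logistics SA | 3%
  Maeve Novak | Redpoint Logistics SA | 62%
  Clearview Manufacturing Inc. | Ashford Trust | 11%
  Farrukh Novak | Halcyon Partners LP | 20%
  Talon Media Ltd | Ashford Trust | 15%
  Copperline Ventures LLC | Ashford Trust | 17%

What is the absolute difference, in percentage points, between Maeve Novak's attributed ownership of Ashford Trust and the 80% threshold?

62.4173

By sibling attribution (R2), Maeve Novak is treated as also owning Farrukh Novak's interest in Halcyon Partners LP, giving 11% + 20% = 31%.
By sibling attribution (R2), Maeve Novak is treated as also owning Farrukh Novak's interest in Redpoint Logistics SA, giving 62% + 23% = 85%.
Chain via Halcyon Partners LP → Talon Media Ltd (R3): 31% × 71% × 15% = 3.3015% of Ashford Trust.
Chain via Redpoint Logistics SA → Copperline Ventures LLC (R3): 85% × 32% × 17% = 4.624% of Ashford Trust.
Chain via Orion Pharma AG → Clearview Manufacturing Inc. (R3): 68% × 89% × 11% = 6.6572% of Ashford Trust.
Direct interest in Ashford Trust: 3%.
Aggregating (R1): 3.3015% + 4.624% + 6.6572% + 3% = 17.5827%.
17.5827% falls short of the 80% threshold by 62.4173 percentage points.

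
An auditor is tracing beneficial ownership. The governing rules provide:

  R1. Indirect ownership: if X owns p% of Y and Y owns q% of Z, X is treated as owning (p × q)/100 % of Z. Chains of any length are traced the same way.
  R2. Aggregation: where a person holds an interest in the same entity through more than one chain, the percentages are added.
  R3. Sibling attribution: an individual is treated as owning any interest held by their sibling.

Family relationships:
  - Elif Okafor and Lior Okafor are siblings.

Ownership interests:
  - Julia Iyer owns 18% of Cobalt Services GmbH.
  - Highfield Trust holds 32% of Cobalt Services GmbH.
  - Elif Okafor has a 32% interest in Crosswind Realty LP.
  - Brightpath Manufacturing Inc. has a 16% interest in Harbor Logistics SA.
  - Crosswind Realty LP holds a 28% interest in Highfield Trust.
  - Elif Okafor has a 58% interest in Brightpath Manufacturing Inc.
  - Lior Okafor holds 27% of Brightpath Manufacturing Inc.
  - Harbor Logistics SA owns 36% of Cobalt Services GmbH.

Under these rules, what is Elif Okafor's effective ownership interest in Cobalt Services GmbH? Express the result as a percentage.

By sibling attribution (R3), Elif Okafor is treated as also owning Lior Okafor's interest in Brightpath Manufacturing Inc, giving 58% + 27% = 85%.
Chain via Brightpath Manufacturing Inc. → Harbor Logistics SA (R1): 85% × 16% × 36% = 4.896% of Cobalt Services GmbH.
Chain via Crosswind Realty LP → Highfield Trust (R1): 32% × 28% × 32% = 2.8672% of Cobalt Services GmbH.
Aggregating (R2): 4.896% + 2.8672% = 7.7632%.

7.7632%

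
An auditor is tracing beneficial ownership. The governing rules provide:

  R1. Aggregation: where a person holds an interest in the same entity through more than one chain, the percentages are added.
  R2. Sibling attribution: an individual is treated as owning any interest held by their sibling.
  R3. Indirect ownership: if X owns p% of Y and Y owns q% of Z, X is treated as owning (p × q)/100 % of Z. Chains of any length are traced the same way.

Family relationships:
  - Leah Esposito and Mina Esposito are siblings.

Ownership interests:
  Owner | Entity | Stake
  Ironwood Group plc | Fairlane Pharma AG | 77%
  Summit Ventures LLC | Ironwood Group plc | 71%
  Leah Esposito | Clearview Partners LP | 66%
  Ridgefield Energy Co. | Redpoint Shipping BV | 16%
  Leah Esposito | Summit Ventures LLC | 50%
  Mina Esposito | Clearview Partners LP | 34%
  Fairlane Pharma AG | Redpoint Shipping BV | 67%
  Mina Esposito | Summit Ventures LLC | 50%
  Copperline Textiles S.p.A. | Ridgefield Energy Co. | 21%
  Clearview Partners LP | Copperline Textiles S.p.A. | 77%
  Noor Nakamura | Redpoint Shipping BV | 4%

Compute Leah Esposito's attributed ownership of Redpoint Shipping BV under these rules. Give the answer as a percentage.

39.2161%

By sibling attribution (R2), Leah Esposito is treated as also owning Mina Esposito's interest in Clearview Partners LP, giving 66% + 34% = 100%.
By sibling attribution (R2), Leah Esposito is treated as also owning Mina Esposito's interest in Summit Ventures LLC, giving 50% + 50% = 100%.
Chain via Clearview Partners LP → Copperline Textiles S.p.A. → Ridgefield Energy Co. (R3): 100% × 77% × 21% × 16% = 2.5872% of Redpoint Shipping BV.
Chain via Summit Ventures LLC → Ironwood Group plc → Fairlane Pharma AG (R3): 100% × 71% × 77% × 67% = 36.6289% of Redpoint Shipping BV.
Aggregating (R1): 2.5872% + 36.6289% = 39.2161%.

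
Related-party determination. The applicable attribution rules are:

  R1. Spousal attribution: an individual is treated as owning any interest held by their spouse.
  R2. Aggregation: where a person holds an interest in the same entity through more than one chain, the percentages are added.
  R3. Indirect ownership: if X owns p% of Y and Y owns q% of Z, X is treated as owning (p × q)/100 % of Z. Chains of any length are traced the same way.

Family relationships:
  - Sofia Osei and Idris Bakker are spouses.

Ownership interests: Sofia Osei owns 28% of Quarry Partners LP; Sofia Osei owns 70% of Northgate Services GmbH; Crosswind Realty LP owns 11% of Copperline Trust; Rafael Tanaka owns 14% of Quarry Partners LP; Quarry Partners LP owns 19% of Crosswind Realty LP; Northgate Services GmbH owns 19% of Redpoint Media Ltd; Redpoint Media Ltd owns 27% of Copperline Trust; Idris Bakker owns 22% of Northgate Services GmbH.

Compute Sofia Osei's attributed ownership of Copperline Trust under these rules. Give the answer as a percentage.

By spousal attribution (R1), Sofia Osei is treated as also owning Idris Bakker's interest in Northgate Services GmbH, giving 70% + 22% = 92%.
Chain via Northgate Services GmbH → Redpoint Media Ltd (R3): 92% × 19% × 27% = 4.7196% of Copperline Trust.
Chain via Quarry Partners LP → Crosswind Realty LP (R3): 28% × 19% × 11% = 0.5852% of Copperline Trust.
Aggregating (R2): 4.7196% + 0.5852% = 5.3048%.

5.3048%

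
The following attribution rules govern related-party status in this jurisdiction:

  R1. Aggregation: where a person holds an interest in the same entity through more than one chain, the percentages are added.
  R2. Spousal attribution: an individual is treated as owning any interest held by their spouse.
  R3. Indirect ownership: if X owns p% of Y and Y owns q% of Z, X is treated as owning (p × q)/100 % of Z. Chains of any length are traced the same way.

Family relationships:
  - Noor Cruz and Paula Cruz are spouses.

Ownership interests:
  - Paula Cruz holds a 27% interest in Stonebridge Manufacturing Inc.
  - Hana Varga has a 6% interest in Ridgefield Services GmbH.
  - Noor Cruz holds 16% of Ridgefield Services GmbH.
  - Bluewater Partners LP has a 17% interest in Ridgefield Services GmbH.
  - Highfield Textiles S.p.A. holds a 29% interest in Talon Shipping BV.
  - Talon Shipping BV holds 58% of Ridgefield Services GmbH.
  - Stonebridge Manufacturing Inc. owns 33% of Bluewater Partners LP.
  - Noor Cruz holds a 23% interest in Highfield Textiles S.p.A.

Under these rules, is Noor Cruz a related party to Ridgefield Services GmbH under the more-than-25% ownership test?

No

By spousal attribution (R2), Noor Cruz is treated as owning Paula Cruz's 27% interest in Stonebridge Manufacturing Inc.
Chain via Highfield Textiles S.p.A. → Talon Shipping BV (R3): 23% × 29% × 58% = 3.8686% of Ridgefield Services GmbH.
Direct interest in Ridgefield Services GmbH: 16%.
Chain via Stonebridge Manufacturing Inc. → Bluewater Partners LP (R3): 27% × 33% × 17% = 1.5147% of Ridgefield Services GmbH.
Aggregating (R1): 3.8686% + 16% + 1.5147% = 21.3833%.
21.3833% does not exceed the 25% threshold, so Noor is not a related party to Ridgefield Services GmbH.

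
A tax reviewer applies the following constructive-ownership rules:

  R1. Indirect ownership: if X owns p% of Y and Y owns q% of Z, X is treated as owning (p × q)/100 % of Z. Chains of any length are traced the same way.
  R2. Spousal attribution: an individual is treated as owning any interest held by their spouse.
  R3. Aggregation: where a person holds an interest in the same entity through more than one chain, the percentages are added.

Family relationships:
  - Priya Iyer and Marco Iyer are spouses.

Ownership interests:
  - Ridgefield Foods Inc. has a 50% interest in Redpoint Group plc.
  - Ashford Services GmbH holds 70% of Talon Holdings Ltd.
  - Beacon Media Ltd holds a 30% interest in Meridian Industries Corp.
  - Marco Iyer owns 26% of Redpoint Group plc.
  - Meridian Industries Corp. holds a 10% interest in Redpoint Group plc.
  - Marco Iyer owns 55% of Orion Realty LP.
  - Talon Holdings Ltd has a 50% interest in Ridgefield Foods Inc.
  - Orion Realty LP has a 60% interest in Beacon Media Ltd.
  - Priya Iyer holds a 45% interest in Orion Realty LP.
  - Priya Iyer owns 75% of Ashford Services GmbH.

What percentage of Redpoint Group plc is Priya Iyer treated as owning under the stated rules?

40.925%

By spousal attribution (R2), Priya Iyer is treated as also owning Marco Iyer's interest in Orion Realty LP, giving 45% + 55% = 100%.
By spousal attribution (R2), Priya Iyer is treated as owning Marco Iyer's 26% interest in Redpoint Group plc.
Chain via Orion Realty LP → Beacon Media Ltd → Meridian Industries Corp. (R1): 100% × 60% × 30% × 10% = 1.8% of Redpoint Group plc.
Chain via Ashford Services GmbH → Talon Holdings Ltd → Ridgefield Foods Inc. (R1): 75% × 70% × 50% × 50% = 13.125% of Redpoint Group plc.
Direct interest in Redpoint Group plc: 26%.
Aggregating (R3): 1.8% + 13.125% + 26% = 40.925%.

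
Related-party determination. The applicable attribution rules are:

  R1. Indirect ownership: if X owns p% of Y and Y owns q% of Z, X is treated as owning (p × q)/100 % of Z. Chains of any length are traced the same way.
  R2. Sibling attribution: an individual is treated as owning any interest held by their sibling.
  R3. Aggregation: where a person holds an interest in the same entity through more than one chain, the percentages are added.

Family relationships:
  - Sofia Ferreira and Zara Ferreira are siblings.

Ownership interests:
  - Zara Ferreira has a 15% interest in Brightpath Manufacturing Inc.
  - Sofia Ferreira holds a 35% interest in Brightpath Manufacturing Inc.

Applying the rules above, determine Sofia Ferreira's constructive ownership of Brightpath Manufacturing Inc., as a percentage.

By sibling attribution (R2), Sofia Ferreira is treated as also owning Zara Ferreira's interest in Brightpath Manufacturing Inc, giving 35% + 15% = 50%.
Direct interest in Brightpath Manufacturing Inc: 50%.

50%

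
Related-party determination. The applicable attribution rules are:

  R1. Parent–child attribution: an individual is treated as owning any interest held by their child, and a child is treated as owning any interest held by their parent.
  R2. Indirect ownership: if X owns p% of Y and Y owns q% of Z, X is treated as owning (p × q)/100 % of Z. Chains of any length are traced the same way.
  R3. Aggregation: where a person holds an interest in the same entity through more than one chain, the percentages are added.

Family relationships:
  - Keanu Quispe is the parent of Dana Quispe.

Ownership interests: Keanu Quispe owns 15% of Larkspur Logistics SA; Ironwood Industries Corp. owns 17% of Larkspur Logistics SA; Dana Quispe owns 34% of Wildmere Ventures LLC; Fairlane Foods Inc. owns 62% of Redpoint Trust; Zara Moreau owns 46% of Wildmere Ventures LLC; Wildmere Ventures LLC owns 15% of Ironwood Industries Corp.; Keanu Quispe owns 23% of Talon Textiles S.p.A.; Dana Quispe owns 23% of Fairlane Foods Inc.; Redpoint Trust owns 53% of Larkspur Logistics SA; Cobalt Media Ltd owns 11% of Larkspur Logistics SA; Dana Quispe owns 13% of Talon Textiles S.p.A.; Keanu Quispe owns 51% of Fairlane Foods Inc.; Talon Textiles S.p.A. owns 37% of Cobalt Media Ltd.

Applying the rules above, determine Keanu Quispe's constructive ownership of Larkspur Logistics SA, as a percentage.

By parent–child attribution (R1), Keanu Quispe is treated as also owning Dana Quispe's interest in Talon Textiles S.p.A, giving 23% + 13% = 36%.
By parent–child attribution (R1), Keanu Quispe is treated as also owning Dana Quispe's interest in Fairlane Foods Inc, giving 51% + 23% = 74%.
By parent–child attribution (R1), Keanu Quispe is treated as owning Dana Quispe's 34% interest in Wildmere Ventures LLC.
Chain via Talon Textiles S.p.A. → Cobalt Media Ltd (R2): 36% × 37% × 11% = 1.4652% of Larkspur Logistics SA.
Chain via Fairlane Foods Inc. → Redpoint Trust (R2): 74% × 62% × 53% = 24.3164% of Larkspur Logistics SA.
Direct interest in Larkspur Logistics SA: 15%.
Chain via Wildmere Ventures LLC → Ironwood Industries Corp. (R2): 34% × 15% × 17% = 0.867% of Larkspur Logistics SA.
Aggregating (R3): 1.4652% + 24.3164% + 15% + 0.867% = 41.6486%.

41.6486%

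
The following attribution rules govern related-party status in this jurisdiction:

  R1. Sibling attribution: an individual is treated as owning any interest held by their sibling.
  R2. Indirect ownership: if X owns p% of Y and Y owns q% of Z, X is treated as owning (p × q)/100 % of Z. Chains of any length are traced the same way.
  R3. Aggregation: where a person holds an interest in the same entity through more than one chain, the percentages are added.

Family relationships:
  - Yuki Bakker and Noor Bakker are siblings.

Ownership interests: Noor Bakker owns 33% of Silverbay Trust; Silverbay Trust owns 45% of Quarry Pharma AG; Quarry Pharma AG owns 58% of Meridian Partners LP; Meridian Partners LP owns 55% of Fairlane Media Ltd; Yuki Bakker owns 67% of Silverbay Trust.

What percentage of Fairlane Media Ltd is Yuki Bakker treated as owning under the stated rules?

14.355%

By sibling attribution (R1), Yuki Bakker is treated as also owning Noor Bakker's interest in Silverbay Trust, giving 67% + 33% = 100%.
Chain via Silverbay Trust → Quarry Pharma AG → Meridian Partners LP (R2): 100% × 45% × 58% × 55% = 14.355% of Fairlane Media Ltd.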